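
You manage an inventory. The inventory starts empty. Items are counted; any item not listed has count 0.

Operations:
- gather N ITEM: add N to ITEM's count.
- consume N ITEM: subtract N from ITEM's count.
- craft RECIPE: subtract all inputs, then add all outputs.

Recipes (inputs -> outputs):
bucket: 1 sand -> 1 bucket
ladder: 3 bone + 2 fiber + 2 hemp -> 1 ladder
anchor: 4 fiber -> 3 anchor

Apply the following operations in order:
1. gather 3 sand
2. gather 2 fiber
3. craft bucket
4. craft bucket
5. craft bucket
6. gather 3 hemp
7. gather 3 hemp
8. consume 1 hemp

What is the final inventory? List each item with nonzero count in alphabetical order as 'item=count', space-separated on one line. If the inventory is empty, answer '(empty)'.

After 1 (gather 3 sand): sand=3
After 2 (gather 2 fiber): fiber=2 sand=3
After 3 (craft bucket): bucket=1 fiber=2 sand=2
After 4 (craft bucket): bucket=2 fiber=2 sand=1
After 5 (craft bucket): bucket=3 fiber=2
After 6 (gather 3 hemp): bucket=3 fiber=2 hemp=3
After 7 (gather 3 hemp): bucket=3 fiber=2 hemp=6
After 8 (consume 1 hemp): bucket=3 fiber=2 hemp=5

Answer: bucket=3 fiber=2 hemp=5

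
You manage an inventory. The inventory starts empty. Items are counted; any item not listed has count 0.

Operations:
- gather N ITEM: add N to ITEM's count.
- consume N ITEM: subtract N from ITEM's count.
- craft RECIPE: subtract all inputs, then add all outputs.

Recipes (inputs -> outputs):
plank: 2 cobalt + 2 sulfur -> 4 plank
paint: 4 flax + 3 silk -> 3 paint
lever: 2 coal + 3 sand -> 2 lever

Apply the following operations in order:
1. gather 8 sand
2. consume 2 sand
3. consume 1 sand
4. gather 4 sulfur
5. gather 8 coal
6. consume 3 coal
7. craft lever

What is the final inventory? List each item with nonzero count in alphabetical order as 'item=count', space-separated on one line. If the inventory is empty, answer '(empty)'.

After 1 (gather 8 sand): sand=8
After 2 (consume 2 sand): sand=6
After 3 (consume 1 sand): sand=5
After 4 (gather 4 sulfur): sand=5 sulfur=4
After 5 (gather 8 coal): coal=8 sand=5 sulfur=4
After 6 (consume 3 coal): coal=5 sand=5 sulfur=4
After 7 (craft lever): coal=3 lever=2 sand=2 sulfur=4

Answer: coal=3 lever=2 sand=2 sulfur=4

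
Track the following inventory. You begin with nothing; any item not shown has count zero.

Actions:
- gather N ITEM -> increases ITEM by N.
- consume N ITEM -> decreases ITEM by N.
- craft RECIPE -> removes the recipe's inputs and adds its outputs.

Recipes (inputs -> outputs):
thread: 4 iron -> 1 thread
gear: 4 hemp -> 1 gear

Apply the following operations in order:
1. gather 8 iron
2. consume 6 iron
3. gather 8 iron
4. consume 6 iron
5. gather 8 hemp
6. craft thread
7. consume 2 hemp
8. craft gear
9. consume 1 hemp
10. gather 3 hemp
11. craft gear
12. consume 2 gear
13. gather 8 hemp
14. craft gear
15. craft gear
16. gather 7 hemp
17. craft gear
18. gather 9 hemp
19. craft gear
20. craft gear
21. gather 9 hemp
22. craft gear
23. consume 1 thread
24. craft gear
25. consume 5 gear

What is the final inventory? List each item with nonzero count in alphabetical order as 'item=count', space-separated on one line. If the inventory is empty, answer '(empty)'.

Answer: gear=2 hemp=5

Derivation:
After 1 (gather 8 iron): iron=8
After 2 (consume 6 iron): iron=2
After 3 (gather 8 iron): iron=10
After 4 (consume 6 iron): iron=4
After 5 (gather 8 hemp): hemp=8 iron=4
After 6 (craft thread): hemp=8 thread=1
After 7 (consume 2 hemp): hemp=6 thread=1
After 8 (craft gear): gear=1 hemp=2 thread=1
After 9 (consume 1 hemp): gear=1 hemp=1 thread=1
After 10 (gather 3 hemp): gear=1 hemp=4 thread=1
After 11 (craft gear): gear=2 thread=1
After 12 (consume 2 gear): thread=1
After 13 (gather 8 hemp): hemp=8 thread=1
After 14 (craft gear): gear=1 hemp=4 thread=1
After 15 (craft gear): gear=2 thread=1
After 16 (gather 7 hemp): gear=2 hemp=7 thread=1
After 17 (craft gear): gear=3 hemp=3 thread=1
After 18 (gather 9 hemp): gear=3 hemp=12 thread=1
After 19 (craft gear): gear=4 hemp=8 thread=1
After 20 (craft gear): gear=5 hemp=4 thread=1
After 21 (gather 9 hemp): gear=5 hemp=13 thread=1
After 22 (craft gear): gear=6 hemp=9 thread=1
After 23 (consume 1 thread): gear=6 hemp=9
After 24 (craft gear): gear=7 hemp=5
After 25 (consume 5 gear): gear=2 hemp=5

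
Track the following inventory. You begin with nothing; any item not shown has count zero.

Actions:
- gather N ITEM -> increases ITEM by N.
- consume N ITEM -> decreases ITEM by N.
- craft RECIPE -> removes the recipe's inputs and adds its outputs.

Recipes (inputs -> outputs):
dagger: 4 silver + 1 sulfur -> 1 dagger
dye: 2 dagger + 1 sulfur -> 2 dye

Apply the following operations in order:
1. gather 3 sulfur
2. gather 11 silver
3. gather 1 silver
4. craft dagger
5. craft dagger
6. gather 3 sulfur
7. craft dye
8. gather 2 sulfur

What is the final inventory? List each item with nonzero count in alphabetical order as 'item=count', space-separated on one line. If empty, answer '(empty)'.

After 1 (gather 3 sulfur): sulfur=3
After 2 (gather 11 silver): silver=11 sulfur=3
After 3 (gather 1 silver): silver=12 sulfur=3
After 4 (craft dagger): dagger=1 silver=8 sulfur=2
After 5 (craft dagger): dagger=2 silver=4 sulfur=1
After 6 (gather 3 sulfur): dagger=2 silver=4 sulfur=4
After 7 (craft dye): dye=2 silver=4 sulfur=3
After 8 (gather 2 sulfur): dye=2 silver=4 sulfur=5

Answer: dye=2 silver=4 sulfur=5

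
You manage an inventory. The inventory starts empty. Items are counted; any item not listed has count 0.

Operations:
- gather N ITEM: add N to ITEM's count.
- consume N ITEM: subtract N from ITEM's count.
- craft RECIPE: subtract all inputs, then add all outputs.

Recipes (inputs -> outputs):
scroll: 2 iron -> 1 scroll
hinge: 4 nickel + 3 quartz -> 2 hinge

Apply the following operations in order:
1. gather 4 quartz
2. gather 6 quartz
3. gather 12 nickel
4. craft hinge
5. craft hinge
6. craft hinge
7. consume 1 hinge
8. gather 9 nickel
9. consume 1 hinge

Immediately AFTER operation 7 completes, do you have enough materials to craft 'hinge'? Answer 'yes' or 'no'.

After 1 (gather 4 quartz): quartz=4
After 2 (gather 6 quartz): quartz=10
After 3 (gather 12 nickel): nickel=12 quartz=10
After 4 (craft hinge): hinge=2 nickel=8 quartz=7
After 5 (craft hinge): hinge=4 nickel=4 quartz=4
After 6 (craft hinge): hinge=6 quartz=1
After 7 (consume 1 hinge): hinge=5 quartz=1

Answer: no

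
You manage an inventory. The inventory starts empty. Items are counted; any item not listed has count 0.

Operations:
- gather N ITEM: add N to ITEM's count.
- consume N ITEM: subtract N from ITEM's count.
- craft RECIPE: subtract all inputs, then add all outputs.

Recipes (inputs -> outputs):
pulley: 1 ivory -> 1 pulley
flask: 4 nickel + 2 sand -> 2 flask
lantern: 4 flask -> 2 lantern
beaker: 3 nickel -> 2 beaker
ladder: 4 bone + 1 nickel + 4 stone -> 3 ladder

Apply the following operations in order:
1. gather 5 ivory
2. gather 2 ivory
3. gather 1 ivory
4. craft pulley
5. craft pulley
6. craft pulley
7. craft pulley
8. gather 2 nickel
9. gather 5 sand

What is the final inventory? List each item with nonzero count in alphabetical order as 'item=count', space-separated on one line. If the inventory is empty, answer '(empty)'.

Answer: ivory=4 nickel=2 pulley=4 sand=5

Derivation:
After 1 (gather 5 ivory): ivory=5
After 2 (gather 2 ivory): ivory=7
After 3 (gather 1 ivory): ivory=8
After 4 (craft pulley): ivory=7 pulley=1
After 5 (craft pulley): ivory=6 pulley=2
After 6 (craft pulley): ivory=5 pulley=3
After 7 (craft pulley): ivory=4 pulley=4
After 8 (gather 2 nickel): ivory=4 nickel=2 pulley=4
After 9 (gather 5 sand): ivory=4 nickel=2 pulley=4 sand=5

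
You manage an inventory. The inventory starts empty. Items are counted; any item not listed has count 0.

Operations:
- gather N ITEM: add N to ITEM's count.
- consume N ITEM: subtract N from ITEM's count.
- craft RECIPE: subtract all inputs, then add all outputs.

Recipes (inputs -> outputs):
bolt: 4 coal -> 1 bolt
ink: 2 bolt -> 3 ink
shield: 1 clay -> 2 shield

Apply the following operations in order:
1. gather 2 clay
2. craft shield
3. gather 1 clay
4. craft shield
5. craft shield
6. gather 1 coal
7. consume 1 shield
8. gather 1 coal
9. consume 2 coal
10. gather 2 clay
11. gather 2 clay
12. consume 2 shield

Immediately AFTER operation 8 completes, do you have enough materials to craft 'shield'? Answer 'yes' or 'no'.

After 1 (gather 2 clay): clay=2
After 2 (craft shield): clay=1 shield=2
After 3 (gather 1 clay): clay=2 shield=2
After 4 (craft shield): clay=1 shield=4
After 5 (craft shield): shield=6
After 6 (gather 1 coal): coal=1 shield=6
After 7 (consume 1 shield): coal=1 shield=5
After 8 (gather 1 coal): coal=2 shield=5

Answer: no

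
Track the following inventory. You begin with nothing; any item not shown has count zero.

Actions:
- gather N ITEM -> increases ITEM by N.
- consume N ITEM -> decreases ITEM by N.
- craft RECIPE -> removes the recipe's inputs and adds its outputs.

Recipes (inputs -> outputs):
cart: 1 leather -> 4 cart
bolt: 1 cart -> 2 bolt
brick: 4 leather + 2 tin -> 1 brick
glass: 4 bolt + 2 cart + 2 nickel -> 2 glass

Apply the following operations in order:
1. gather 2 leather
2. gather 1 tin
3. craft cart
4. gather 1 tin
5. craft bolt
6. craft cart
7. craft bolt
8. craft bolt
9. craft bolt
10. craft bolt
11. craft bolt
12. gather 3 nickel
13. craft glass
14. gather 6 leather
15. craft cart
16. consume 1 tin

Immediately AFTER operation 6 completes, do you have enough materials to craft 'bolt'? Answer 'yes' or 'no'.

After 1 (gather 2 leather): leather=2
After 2 (gather 1 tin): leather=2 tin=1
After 3 (craft cart): cart=4 leather=1 tin=1
After 4 (gather 1 tin): cart=4 leather=1 tin=2
After 5 (craft bolt): bolt=2 cart=3 leather=1 tin=2
After 6 (craft cart): bolt=2 cart=7 tin=2

Answer: yes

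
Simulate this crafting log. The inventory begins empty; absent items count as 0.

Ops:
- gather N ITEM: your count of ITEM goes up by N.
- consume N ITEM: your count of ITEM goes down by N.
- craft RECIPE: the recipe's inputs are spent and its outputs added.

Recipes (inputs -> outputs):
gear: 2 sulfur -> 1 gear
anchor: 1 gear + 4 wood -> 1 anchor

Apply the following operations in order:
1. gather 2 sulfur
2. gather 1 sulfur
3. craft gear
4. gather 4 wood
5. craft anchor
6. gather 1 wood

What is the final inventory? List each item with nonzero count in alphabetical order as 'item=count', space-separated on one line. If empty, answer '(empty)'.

After 1 (gather 2 sulfur): sulfur=2
After 2 (gather 1 sulfur): sulfur=3
After 3 (craft gear): gear=1 sulfur=1
After 4 (gather 4 wood): gear=1 sulfur=1 wood=4
After 5 (craft anchor): anchor=1 sulfur=1
After 6 (gather 1 wood): anchor=1 sulfur=1 wood=1

Answer: anchor=1 sulfur=1 wood=1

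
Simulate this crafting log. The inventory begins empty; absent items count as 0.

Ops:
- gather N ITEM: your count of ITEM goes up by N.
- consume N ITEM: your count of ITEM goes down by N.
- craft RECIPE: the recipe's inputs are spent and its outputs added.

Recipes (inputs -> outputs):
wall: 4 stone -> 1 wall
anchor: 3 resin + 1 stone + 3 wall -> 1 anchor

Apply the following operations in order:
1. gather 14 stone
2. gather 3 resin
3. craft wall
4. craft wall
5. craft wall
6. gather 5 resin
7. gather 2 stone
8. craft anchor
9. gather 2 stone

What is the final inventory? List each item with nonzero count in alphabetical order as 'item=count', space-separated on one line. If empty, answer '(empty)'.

Answer: anchor=1 resin=5 stone=5

Derivation:
After 1 (gather 14 stone): stone=14
After 2 (gather 3 resin): resin=3 stone=14
After 3 (craft wall): resin=3 stone=10 wall=1
After 4 (craft wall): resin=3 stone=6 wall=2
After 5 (craft wall): resin=3 stone=2 wall=3
After 6 (gather 5 resin): resin=8 stone=2 wall=3
After 7 (gather 2 stone): resin=8 stone=4 wall=3
After 8 (craft anchor): anchor=1 resin=5 stone=3
After 9 (gather 2 stone): anchor=1 resin=5 stone=5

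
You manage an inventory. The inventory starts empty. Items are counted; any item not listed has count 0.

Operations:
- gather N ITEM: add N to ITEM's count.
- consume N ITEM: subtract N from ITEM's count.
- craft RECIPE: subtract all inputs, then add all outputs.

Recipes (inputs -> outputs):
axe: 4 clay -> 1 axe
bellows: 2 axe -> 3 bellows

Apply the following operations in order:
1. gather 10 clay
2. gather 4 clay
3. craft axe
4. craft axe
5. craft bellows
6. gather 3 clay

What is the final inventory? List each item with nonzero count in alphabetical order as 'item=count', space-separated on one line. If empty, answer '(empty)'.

After 1 (gather 10 clay): clay=10
After 2 (gather 4 clay): clay=14
After 3 (craft axe): axe=1 clay=10
After 4 (craft axe): axe=2 clay=6
After 5 (craft bellows): bellows=3 clay=6
After 6 (gather 3 clay): bellows=3 clay=9

Answer: bellows=3 clay=9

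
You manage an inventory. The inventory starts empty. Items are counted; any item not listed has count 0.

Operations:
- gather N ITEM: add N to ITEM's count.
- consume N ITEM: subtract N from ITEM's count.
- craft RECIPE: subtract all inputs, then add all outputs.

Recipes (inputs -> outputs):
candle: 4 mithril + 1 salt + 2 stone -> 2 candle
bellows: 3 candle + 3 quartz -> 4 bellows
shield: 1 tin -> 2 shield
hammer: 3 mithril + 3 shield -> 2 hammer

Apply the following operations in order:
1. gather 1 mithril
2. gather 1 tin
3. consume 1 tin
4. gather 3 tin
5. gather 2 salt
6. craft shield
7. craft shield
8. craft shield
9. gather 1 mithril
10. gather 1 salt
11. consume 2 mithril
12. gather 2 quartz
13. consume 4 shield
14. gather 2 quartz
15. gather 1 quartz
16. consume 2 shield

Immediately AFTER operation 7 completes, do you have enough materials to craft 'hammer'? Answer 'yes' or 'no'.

After 1 (gather 1 mithril): mithril=1
After 2 (gather 1 tin): mithril=1 tin=1
After 3 (consume 1 tin): mithril=1
After 4 (gather 3 tin): mithril=1 tin=3
After 5 (gather 2 salt): mithril=1 salt=2 tin=3
After 6 (craft shield): mithril=1 salt=2 shield=2 tin=2
After 7 (craft shield): mithril=1 salt=2 shield=4 tin=1

Answer: no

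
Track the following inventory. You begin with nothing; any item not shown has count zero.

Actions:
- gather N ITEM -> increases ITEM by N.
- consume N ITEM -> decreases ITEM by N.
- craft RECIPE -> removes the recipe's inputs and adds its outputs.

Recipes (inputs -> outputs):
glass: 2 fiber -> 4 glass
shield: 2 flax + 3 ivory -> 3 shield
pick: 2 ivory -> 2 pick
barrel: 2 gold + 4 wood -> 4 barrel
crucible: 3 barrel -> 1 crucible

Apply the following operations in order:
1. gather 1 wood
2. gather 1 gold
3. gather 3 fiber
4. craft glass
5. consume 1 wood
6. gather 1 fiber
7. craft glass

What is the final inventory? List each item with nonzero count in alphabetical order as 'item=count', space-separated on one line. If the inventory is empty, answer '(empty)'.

Answer: glass=8 gold=1

Derivation:
After 1 (gather 1 wood): wood=1
After 2 (gather 1 gold): gold=1 wood=1
After 3 (gather 3 fiber): fiber=3 gold=1 wood=1
After 4 (craft glass): fiber=1 glass=4 gold=1 wood=1
After 5 (consume 1 wood): fiber=1 glass=4 gold=1
After 6 (gather 1 fiber): fiber=2 glass=4 gold=1
After 7 (craft glass): glass=8 gold=1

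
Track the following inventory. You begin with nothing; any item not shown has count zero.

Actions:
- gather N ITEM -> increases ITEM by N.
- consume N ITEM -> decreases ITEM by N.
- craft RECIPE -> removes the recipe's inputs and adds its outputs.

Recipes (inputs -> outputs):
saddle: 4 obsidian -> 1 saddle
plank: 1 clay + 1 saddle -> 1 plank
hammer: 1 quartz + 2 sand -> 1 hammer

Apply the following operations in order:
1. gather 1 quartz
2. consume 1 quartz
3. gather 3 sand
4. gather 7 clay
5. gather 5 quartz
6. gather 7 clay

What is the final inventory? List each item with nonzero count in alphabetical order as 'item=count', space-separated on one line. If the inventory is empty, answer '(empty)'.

After 1 (gather 1 quartz): quartz=1
After 2 (consume 1 quartz): (empty)
After 3 (gather 3 sand): sand=3
After 4 (gather 7 clay): clay=7 sand=3
After 5 (gather 5 quartz): clay=7 quartz=5 sand=3
After 6 (gather 7 clay): clay=14 quartz=5 sand=3

Answer: clay=14 quartz=5 sand=3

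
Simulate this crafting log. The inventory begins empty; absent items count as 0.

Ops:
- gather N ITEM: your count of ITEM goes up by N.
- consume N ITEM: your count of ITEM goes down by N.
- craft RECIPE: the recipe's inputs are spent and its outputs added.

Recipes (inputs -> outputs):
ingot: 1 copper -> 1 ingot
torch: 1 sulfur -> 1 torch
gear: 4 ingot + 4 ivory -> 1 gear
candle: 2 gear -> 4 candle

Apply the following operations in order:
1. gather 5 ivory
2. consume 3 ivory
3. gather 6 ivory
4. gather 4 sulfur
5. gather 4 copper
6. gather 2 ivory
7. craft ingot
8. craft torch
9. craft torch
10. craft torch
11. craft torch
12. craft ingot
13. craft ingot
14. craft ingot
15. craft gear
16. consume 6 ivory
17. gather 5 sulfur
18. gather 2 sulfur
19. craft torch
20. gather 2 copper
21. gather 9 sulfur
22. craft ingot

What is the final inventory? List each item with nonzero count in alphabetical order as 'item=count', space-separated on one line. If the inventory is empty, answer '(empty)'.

After 1 (gather 5 ivory): ivory=5
After 2 (consume 3 ivory): ivory=2
After 3 (gather 6 ivory): ivory=8
After 4 (gather 4 sulfur): ivory=8 sulfur=4
After 5 (gather 4 copper): copper=4 ivory=8 sulfur=4
After 6 (gather 2 ivory): copper=4 ivory=10 sulfur=4
After 7 (craft ingot): copper=3 ingot=1 ivory=10 sulfur=4
After 8 (craft torch): copper=3 ingot=1 ivory=10 sulfur=3 torch=1
After 9 (craft torch): copper=3 ingot=1 ivory=10 sulfur=2 torch=2
After 10 (craft torch): copper=3 ingot=1 ivory=10 sulfur=1 torch=3
After 11 (craft torch): copper=3 ingot=1 ivory=10 torch=4
After 12 (craft ingot): copper=2 ingot=2 ivory=10 torch=4
After 13 (craft ingot): copper=1 ingot=3 ivory=10 torch=4
After 14 (craft ingot): ingot=4 ivory=10 torch=4
After 15 (craft gear): gear=1 ivory=6 torch=4
After 16 (consume 6 ivory): gear=1 torch=4
After 17 (gather 5 sulfur): gear=1 sulfur=5 torch=4
After 18 (gather 2 sulfur): gear=1 sulfur=7 torch=4
After 19 (craft torch): gear=1 sulfur=6 torch=5
After 20 (gather 2 copper): copper=2 gear=1 sulfur=6 torch=5
After 21 (gather 9 sulfur): copper=2 gear=1 sulfur=15 torch=5
After 22 (craft ingot): copper=1 gear=1 ingot=1 sulfur=15 torch=5

Answer: copper=1 gear=1 ingot=1 sulfur=15 torch=5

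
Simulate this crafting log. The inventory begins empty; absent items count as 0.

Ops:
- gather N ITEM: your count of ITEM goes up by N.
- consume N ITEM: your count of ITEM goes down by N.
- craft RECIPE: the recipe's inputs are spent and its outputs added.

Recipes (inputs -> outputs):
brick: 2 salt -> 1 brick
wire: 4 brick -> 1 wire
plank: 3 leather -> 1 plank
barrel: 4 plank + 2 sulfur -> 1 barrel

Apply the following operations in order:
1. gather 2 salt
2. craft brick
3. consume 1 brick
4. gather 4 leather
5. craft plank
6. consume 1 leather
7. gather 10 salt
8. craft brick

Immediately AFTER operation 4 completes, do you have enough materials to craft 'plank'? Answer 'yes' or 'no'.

Answer: yes

Derivation:
After 1 (gather 2 salt): salt=2
After 2 (craft brick): brick=1
After 3 (consume 1 brick): (empty)
After 4 (gather 4 leather): leather=4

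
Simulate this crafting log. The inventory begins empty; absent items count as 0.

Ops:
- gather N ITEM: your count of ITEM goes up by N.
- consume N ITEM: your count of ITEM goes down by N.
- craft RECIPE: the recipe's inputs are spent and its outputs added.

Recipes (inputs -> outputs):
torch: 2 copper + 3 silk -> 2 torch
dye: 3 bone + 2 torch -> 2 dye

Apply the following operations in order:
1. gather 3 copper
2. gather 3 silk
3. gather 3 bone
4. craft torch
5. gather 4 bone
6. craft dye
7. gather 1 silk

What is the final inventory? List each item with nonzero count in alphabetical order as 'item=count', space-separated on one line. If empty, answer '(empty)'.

Answer: bone=4 copper=1 dye=2 silk=1

Derivation:
After 1 (gather 3 copper): copper=3
After 2 (gather 3 silk): copper=3 silk=3
After 3 (gather 3 bone): bone=3 copper=3 silk=3
After 4 (craft torch): bone=3 copper=1 torch=2
After 5 (gather 4 bone): bone=7 copper=1 torch=2
After 6 (craft dye): bone=4 copper=1 dye=2
After 7 (gather 1 silk): bone=4 copper=1 dye=2 silk=1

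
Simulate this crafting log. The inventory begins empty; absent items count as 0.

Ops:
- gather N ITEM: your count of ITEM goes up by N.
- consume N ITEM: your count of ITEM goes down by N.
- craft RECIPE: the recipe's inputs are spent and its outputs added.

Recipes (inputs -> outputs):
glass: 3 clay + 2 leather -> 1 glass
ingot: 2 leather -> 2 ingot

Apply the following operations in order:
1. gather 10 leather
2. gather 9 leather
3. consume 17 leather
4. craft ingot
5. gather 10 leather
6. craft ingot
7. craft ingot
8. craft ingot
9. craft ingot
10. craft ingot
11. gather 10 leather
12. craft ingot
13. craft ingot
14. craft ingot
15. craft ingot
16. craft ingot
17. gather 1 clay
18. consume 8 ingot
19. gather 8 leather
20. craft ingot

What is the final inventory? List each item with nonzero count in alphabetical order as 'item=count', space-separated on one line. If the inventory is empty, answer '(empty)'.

After 1 (gather 10 leather): leather=10
After 2 (gather 9 leather): leather=19
After 3 (consume 17 leather): leather=2
After 4 (craft ingot): ingot=2
After 5 (gather 10 leather): ingot=2 leather=10
After 6 (craft ingot): ingot=4 leather=8
After 7 (craft ingot): ingot=6 leather=6
After 8 (craft ingot): ingot=8 leather=4
After 9 (craft ingot): ingot=10 leather=2
After 10 (craft ingot): ingot=12
After 11 (gather 10 leather): ingot=12 leather=10
After 12 (craft ingot): ingot=14 leather=8
After 13 (craft ingot): ingot=16 leather=6
After 14 (craft ingot): ingot=18 leather=4
After 15 (craft ingot): ingot=20 leather=2
After 16 (craft ingot): ingot=22
After 17 (gather 1 clay): clay=1 ingot=22
After 18 (consume 8 ingot): clay=1 ingot=14
After 19 (gather 8 leather): clay=1 ingot=14 leather=8
After 20 (craft ingot): clay=1 ingot=16 leather=6

Answer: clay=1 ingot=16 leather=6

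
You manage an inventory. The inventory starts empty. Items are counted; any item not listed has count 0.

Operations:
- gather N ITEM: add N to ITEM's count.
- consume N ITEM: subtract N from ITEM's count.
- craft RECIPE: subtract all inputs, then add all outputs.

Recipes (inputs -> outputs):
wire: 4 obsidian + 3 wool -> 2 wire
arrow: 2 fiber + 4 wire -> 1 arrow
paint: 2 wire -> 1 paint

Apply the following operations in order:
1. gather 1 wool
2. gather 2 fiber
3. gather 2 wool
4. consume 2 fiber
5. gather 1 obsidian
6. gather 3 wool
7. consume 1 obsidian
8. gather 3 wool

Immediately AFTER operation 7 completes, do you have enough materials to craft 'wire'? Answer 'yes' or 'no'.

Answer: no

Derivation:
After 1 (gather 1 wool): wool=1
After 2 (gather 2 fiber): fiber=2 wool=1
After 3 (gather 2 wool): fiber=2 wool=3
After 4 (consume 2 fiber): wool=3
After 5 (gather 1 obsidian): obsidian=1 wool=3
After 6 (gather 3 wool): obsidian=1 wool=6
After 7 (consume 1 obsidian): wool=6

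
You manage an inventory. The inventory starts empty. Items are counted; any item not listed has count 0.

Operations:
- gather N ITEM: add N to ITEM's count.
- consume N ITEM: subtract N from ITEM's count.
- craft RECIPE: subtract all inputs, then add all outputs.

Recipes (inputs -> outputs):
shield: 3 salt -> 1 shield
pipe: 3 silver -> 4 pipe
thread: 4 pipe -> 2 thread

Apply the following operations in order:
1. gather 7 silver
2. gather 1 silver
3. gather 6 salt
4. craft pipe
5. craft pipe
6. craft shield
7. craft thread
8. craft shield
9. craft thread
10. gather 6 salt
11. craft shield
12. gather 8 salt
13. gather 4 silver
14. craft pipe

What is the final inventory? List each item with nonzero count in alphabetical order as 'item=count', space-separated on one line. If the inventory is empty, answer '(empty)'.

After 1 (gather 7 silver): silver=7
After 2 (gather 1 silver): silver=8
After 3 (gather 6 salt): salt=6 silver=8
After 4 (craft pipe): pipe=4 salt=6 silver=5
After 5 (craft pipe): pipe=8 salt=6 silver=2
After 6 (craft shield): pipe=8 salt=3 shield=1 silver=2
After 7 (craft thread): pipe=4 salt=3 shield=1 silver=2 thread=2
After 8 (craft shield): pipe=4 shield=2 silver=2 thread=2
After 9 (craft thread): shield=2 silver=2 thread=4
After 10 (gather 6 salt): salt=6 shield=2 silver=2 thread=4
After 11 (craft shield): salt=3 shield=3 silver=2 thread=4
After 12 (gather 8 salt): salt=11 shield=3 silver=2 thread=4
After 13 (gather 4 silver): salt=11 shield=3 silver=6 thread=4
After 14 (craft pipe): pipe=4 salt=11 shield=3 silver=3 thread=4

Answer: pipe=4 salt=11 shield=3 silver=3 thread=4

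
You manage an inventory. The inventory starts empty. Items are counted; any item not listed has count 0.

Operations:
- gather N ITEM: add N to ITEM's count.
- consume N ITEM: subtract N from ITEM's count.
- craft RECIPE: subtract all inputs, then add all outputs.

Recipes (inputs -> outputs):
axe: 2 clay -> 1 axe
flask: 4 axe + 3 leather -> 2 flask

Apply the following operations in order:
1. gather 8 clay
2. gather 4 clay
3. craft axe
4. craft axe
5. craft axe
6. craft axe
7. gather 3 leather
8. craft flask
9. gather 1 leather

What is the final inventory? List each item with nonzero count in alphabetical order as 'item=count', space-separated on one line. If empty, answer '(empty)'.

After 1 (gather 8 clay): clay=8
After 2 (gather 4 clay): clay=12
After 3 (craft axe): axe=1 clay=10
After 4 (craft axe): axe=2 clay=8
After 5 (craft axe): axe=3 clay=6
After 6 (craft axe): axe=4 clay=4
After 7 (gather 3 leather): axe=4 clay=4 leather=3
After 8 (craft flask): clay=4 flask=2
After 9 (gather 1 leather): clay=4 flask=2 leather=1

Answer: clay=4 flask=2 leather=1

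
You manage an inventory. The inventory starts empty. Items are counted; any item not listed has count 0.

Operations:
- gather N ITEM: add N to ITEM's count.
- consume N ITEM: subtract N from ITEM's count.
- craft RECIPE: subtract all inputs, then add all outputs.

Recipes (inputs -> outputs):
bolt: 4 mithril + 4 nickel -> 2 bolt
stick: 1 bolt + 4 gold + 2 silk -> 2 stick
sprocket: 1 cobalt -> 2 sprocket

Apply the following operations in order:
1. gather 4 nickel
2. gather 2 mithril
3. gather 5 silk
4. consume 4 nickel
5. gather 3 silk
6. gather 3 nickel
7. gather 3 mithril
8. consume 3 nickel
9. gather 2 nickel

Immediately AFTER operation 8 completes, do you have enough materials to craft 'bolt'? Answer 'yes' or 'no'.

After 1 (gather 4 nickel): nickel=4
After 2 (gather 2 mithril): mithril=2 nickel=4
After 3 (gather 5 silk): mithril=2 nickel=4 silk=5
After 4 (consume 4 nickel): mithril=2 silk=5
After 5 (gather 3 silk): mithril=2 silk=8
After 6 (gather 3 nickel): mithril=2 nickel=3 silk=8
After 7 (gather 3 mithril): mithril=5 nickel=3 silk=8
After 8 (consume 3 nickel): mithril=5 silk=8

Answer: no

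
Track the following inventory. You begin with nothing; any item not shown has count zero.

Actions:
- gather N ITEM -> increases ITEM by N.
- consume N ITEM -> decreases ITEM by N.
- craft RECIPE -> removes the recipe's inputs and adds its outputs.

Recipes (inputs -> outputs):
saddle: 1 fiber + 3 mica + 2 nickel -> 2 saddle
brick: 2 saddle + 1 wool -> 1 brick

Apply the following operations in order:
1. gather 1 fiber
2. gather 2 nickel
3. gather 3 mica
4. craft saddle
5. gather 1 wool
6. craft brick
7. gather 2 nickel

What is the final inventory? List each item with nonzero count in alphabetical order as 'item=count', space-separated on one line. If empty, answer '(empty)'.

Answer: brick=1 nickel=2

Derivation:
After 1 (gather 1 fiber): fiber=1
After 2 (gather 2 nickel): fiber=1 nickel=2
After 3 (gather 3 mica): fiber=1 mica=3 nickel=2
After 4 (craft saddle): saddle=2
After 5 (gather 1 wool): saddle=2 wool=1
After 6 (craft brick): brick=1
After 7 (gather 2 nickel): brick=1 nickel=2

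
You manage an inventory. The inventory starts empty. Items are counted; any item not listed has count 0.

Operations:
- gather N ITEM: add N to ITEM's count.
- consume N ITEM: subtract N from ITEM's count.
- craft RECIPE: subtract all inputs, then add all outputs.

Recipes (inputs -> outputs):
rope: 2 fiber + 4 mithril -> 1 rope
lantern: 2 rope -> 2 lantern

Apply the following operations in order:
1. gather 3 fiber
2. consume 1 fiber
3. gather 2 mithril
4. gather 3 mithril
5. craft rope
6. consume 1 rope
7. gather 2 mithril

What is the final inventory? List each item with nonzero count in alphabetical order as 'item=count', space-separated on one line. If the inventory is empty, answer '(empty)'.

Answer: mithril=3

Derivation:
After 1 (gather 3 fiber): fiber=3
After 2 (consume 1 fiber): fiber=2
After 3 (gather 2 mithril): fiber=2 mithril=2
After 4 (gather 3 mithril): fiber=2 mithril=5
After 5 (craft rope): mithril=1 rope=1
After 6 (consume 1 rope): mithril=1
After 7 (gather 2 mithril): mithril=3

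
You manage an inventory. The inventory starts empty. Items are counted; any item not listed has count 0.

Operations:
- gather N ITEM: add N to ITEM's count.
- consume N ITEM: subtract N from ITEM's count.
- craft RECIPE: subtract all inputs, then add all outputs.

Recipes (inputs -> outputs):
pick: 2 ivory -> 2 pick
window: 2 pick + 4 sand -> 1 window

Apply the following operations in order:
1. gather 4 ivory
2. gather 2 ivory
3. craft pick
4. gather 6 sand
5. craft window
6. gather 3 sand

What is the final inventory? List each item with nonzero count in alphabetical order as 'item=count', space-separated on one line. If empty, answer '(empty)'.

After 1 (gather 4 ivory): ivory=4
After 2 (gather 2 ivory): ivory=6
After 3 (craft pick): ivory=4 pick=2
After 4 (gather 6 sand): ivory=4 pick=2 sand=6
After 5 (craft window): ivory=4 sand=2 window=1
After 6 (gather 3 sand): ivory=4 sand=5 window=1

Answer: ivory=4 sand=5 window=1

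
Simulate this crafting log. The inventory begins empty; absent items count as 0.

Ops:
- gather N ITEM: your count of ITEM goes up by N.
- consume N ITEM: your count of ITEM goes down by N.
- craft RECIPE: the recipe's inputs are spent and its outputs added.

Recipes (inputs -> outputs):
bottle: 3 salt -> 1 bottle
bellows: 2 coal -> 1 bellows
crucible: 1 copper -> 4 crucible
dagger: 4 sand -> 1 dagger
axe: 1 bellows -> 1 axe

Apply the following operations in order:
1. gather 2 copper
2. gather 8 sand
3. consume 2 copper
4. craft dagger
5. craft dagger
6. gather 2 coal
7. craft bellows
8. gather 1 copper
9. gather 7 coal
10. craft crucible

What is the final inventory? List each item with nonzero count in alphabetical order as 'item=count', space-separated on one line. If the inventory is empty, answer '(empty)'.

After 1 (gather 2 copper): copper=2
After 2 (gather 8 sand): copper=2 sand=8
After 3 (consume 2 copper): sand=8
After 4 (craft dagger): dagger=1 sand=4
After 5 (craft dagger): dagger=2
After 6 (gather 2 coal): coal=2 dagger=2
After 7 (craft bellows): bellows=1 dagger=2
After 8 (gather 1 copper): bellows=1 copper=1 dagger=2
After 9 (gather 7 coal): bellows=1 coal=7 copper=1 dagger=2
After 10 (craft crucible): bellows=1 coal=7 crucible=4 dagger=2

Answer: bellows=1 coal=7 crucible=4 dagger=2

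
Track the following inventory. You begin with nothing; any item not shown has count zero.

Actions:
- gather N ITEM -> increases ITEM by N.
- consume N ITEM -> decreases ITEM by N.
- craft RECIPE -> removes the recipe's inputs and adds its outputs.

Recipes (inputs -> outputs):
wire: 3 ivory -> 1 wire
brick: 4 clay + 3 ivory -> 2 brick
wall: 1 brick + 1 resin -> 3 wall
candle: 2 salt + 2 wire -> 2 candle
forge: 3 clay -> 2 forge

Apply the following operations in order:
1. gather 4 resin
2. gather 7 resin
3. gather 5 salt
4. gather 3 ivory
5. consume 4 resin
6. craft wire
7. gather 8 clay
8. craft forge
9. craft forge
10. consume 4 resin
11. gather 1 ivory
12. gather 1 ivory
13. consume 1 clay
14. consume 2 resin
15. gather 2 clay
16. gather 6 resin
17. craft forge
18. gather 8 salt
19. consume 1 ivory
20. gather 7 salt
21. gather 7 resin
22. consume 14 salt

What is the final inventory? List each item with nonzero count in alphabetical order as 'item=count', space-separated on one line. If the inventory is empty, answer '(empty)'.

Answer: forge=6 ivory=1 resin=14 salt=6 wire=1

Derivation:
After 1 (gather 4 resin): resin=4
After 2 (gather 7 resin): resin=11
After 3 (gather 5 salt): resin=11 salt=5
After 4 (gather 3 ivory): ivory=3 resin=11 salt=5
After 5 (consume 4 resin): ivory=3 resin=7 salt=5
After 6 (craft wire): resin=7 salt=5 wire=1
After 7 (gather 8 clay): clay=8 resin=7 salt=5 wire=1
After 8 (craft forge): clay=5 forge=2 resin=7 salt=5 wire=1
After 9 (craft forge): clay=2 forge=4 resin=7 salt=5 wire=1
After 10 (consume 4 resin): clay=2 forge=4 resin=3 salt=5 wire=1
After 11 (gather 1 ivory): clay=2 forge=4 ivory=1 resin=3 salt=5 wire=1
After 12 (gather 1 ivory): clay=2 forge=4 ivory=2 resin=3 salt=5 wire=1
After 13 (consume 1 clay): clay=1 forge=4 ivory=2 resin=3 salt=5 wire=1
After 14 (consume 2 resin): clay=1 forge=4 ivory=2 resin=1 salt=5 wire=1
After 15 (gather 2 clay): clay=3 forge=4 ivory=2 resin=1 salt=5 wire=1
After 16 (gather 6 resin): clay=3 forge=4 ivory=2 resin=7 salt=5 wire=1
After 17 (craft forge): forge=6 ivory=2 resin=7 salt=5 wire=1
After 18 (gather 8 salt): forge=6 ivory=2 resin=7 salt=13 wire=1
After 19 (consume 1 ivory): forge=6 ivory=1 resin=7 salt=13 wire=1
After 20 (gather 7 salt): forge=6 ivory=1 resin=7 salt=20 wire=1
After 21 (gather 7 resin): forge=6 ivory=1 resin=14 salt=20 wire=1
After 22 (consume 14 salt): forge=6 ivory=1 resin=14 salt=6 wire=1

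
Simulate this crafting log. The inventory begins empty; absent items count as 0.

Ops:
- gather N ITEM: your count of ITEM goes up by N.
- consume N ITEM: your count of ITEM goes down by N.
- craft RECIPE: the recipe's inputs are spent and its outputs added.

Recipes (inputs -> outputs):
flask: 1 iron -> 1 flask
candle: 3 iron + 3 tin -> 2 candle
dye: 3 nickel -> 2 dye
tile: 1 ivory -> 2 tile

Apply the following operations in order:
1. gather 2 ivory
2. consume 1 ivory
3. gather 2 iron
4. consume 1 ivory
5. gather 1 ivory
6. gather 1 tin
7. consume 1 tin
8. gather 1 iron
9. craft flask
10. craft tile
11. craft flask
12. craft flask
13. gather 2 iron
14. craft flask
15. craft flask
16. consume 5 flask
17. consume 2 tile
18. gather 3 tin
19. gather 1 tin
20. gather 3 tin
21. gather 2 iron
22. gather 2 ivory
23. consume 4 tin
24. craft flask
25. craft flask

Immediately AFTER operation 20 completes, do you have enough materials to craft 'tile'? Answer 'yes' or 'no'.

After 1 (gather 2 ivory): ivory=2
After 2 (consume 1 ivory): ivory=1
After 3 (gather 2 iron): iron=2 ivory=1
After 4 (consume 1 ivory): iron=2
After 5 (gather 1 ivory): iron=2 ivory=1
After 6 (gather 1 tin): iron=2 ivory=1 tin=1
After 7 (consume 1 tin): iron=2 ivory=1
After 8 (gather 1 iron): iron=3 ivory=1
After 9 (craft flask): flask=1 iron=2 ivory=1
After 10 (craft tile): flask=1 iron=2 tile=2
After 11 (craft flask): flask=2 iron=1 tile=2
After 12 (craft flask): flask=3 tile=2
After 13 (gather 2 iron): flask=3 iron=2 tile=2
After 14 (craft flask): flask=4 iron=1 tile=2
After 15 (craft flask): flask=5 tile=2
After 16 (consume 5 flask): tile=2
After 17 (consume 2 tile): (empty)
After 18 (gather 3 tin): tin=3
After 19 (gather 1 tin): tin=4
After 20 (gather 3 tin): tin=7

Answer: no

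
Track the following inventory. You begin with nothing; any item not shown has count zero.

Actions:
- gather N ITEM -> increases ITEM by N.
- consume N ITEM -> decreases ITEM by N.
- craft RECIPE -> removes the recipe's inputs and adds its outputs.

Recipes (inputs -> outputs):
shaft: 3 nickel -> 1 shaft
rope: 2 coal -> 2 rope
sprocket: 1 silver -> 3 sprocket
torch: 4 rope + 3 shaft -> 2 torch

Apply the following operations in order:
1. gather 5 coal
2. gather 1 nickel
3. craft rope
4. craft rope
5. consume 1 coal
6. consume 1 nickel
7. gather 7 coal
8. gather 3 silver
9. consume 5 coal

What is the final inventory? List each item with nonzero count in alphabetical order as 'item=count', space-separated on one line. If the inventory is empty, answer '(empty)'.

After 1 (gather 5 coal): coal=5
After 2 (gather 1 nickel): coal=5 nickel=1
After 3 (craft rope): coal=3 nickel=1 rope=2
After 4 (craft rope): coal=1 nickel=1 rope=4
After 5 (consume 1 coal): nickel=1 rope=4
After 6 (consume 1 nickel): rope=4
After 7 (gather 7 coal): coal=7 rope=4
After 8 (gather 3 silver): coal=7 rope=4 silver=3
After 9 (consume 5 coal): coal=2 rope=4 silver=3

Answer: coal=2 rope=4 silver=3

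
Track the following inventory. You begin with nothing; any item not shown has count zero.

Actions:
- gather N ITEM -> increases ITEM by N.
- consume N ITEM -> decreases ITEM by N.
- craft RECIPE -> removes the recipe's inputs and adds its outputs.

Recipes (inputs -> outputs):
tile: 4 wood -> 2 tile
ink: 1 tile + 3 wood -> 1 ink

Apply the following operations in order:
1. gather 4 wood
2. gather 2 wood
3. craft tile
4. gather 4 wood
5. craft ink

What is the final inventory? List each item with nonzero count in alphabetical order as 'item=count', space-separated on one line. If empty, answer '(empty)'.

After 1 (gather 4 wood): wood=4
After 2 (gather 2 wood): wood=6
After 3 (craft tile): tile=2 wood=2
After 4 (gather 4 wood): tile=2 wood=6
After 5 (craft ink): ink=1 tile=1 wood=3

Answer: ink=1 tile=1 wood=3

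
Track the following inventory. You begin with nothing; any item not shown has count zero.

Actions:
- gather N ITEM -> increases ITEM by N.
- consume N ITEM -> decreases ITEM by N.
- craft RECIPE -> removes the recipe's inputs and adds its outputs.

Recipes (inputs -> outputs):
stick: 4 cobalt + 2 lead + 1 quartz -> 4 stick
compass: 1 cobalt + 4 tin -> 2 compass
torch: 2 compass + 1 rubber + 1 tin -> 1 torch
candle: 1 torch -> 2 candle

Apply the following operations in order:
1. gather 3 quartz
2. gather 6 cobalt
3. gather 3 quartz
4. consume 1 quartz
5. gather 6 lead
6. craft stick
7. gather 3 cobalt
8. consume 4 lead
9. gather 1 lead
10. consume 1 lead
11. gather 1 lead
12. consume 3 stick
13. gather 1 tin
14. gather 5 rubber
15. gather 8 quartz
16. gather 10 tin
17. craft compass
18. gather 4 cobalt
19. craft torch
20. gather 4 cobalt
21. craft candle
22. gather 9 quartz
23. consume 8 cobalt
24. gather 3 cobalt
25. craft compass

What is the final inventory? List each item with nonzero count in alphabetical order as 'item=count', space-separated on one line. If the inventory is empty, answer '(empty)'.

After 1 (gather 3 quartz): quartz=3
After 2 (gather 6 cobalt): cobalt=6 quartz=3
After 3 (gather 3 quartz): cobalt=6 quartz=6
After 4 (consume 1 quartz): cobalt=6 quartz=5
After 5 (gather 6 lead): cobalt=6 lead=6 quartz=5
After 6 (craft stick): cobalt=2 lead=4 quartz=4 stick=4
After 7 (gather 3 cobalt): cobalt=5 lead=4 quartz=4 stick=4
After 8 (consume 4 lead): cobalt=5 quartz=4 stick=4
After 9 (gather 1 lead): cobalt=5 lead=1 quartz=4 stick=4
After 10 (consume 1 lead): cobalt=5 quartz=4 stick=4
After 11 (gather 1 lead): cobalt=5 lead=1 quartz=4 stick=4
After 12 (consume 3 stick): cobalt=5 lead=1 quartz=4 stick=1
After 13 (gather 1 tin): cobalt=5 lead=1 quartz=4 stick=1 tin=1
After 14 (gather 5 rubber): cobalt=5 lead=1 quartz=4 rubber=5 stick=1 tin=1
After 15 (gather 8 quartz): cobalt=5 lead=1 quartz=12 rubber=5 stick=1 tin=1
After 16 (gather 10 tin): cobalt=5 lead=1 quartz=12 rubber=5 stick=1 tin=11
After 17 (craft compass): cobalt=4 compass=2 lead=1 quartz=12 rubber=5 stick=1 tin=7
After 18 (gather 4 cobalt): cobalt=8 compass=2 lead=1 quartz=12 rubber=5 stick=1 tin=7
After 19 (craft torch): cobalt=8 lead=1 quartz=12 rubber=4 stick=1 tin=6 torch=1
After 20 (gather 4 cobalt): cobalt=12 lead=1 quartz=12 rubber=4 stick=1 tin=6 torch=1
After 21 (craft candle): candle=2 cobalt=12 lead=1 quartz=12 rubber=4 stick=1 tin=6
After 22 (gather 9 quartz): candle=2 cobalt=12 lead=1 quartz=21 rubber=4 stick=1 tin=6
After 23 (consume 8 cobalt): candle=2 cobalt=4 lead=1 quartz=21 rubber=4 stick=1 tin=6
After 24 (gather 3 cobalt): candle=2 cobalt=7 lead=1 quartz=21 rubber=4 stick=1 tin=6
After 25 (craft compass): candle=2 cobalt=6 compass=2 lead=1 quartz=21 rubber=4 stick=1 tin=2

Answer: candle=2 cobalt=6 compass=2 lead=1 quartz=21 rubber=4 stick=1 tin=2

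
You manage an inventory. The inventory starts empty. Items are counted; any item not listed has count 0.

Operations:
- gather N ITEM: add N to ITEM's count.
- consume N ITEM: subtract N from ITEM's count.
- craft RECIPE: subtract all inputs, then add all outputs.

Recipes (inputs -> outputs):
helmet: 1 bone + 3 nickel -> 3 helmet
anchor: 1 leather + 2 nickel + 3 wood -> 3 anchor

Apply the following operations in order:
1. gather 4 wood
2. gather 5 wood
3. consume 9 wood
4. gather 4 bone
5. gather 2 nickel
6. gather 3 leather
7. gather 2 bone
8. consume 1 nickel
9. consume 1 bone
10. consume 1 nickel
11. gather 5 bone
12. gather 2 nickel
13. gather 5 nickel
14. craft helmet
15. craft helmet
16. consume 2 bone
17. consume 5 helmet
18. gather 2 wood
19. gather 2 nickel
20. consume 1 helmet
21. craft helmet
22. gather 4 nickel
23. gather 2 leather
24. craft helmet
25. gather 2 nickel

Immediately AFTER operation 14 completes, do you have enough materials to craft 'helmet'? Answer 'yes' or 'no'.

After 1 (gather 4 wood): wood=4
After 2 (gather 5 wood): wood=9
After 3 (consume 9 wood): (empty)
After 4 (gather 4 bone): bone=4
After 5 (gather 2 nickel): bone=4 nickel=2
After 6 (gather 3 leather): bone=4 leather=3 nickel=2
After 7 (gather 2 bone): bone=6 leather=3 nickel=2
After 8 (consume 1 nickel): bone=6 leather=3 nickel=1
After 9 (consume 1 bone): bone=5 leather=3 nickel=1
After 10 (consume 1 nickel): bone=5 leather=3
After 11 (gather 5 bone): bone=10 leather=3
After 12 (gather 2 nickel): bone=10 leather=3 nickel=2
After 13 (gather 5 nickel): bone=10 leather=3 nickel=7
After 14 (craft helmet): bone=9 helmet=3 leather=3 nickel=4

Answer: yes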